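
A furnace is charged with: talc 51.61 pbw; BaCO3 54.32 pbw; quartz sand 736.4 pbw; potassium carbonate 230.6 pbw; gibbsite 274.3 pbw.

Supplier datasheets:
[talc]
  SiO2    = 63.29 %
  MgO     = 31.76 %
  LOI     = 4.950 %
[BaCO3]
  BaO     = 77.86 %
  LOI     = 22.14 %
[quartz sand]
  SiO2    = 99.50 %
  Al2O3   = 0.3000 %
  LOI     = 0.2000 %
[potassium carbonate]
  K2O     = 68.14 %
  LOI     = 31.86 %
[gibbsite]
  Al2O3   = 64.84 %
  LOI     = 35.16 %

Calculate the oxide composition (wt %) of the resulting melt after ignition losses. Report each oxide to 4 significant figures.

Every computation runs at exact precision in every operation. Working values are shown with 4-significant-digit rounding alongside each step — a single rounding completes every reported number — all derived quantities are re-derived in full precision (ignition loss, the yield, net glass mass, the totals, five oxide percentages) from the batch weights at 1161 pbw of glass, precisely as stated by the problem or the answer.
Per-oxide mass from batch:
  K2O: 230.6·0.6814 = 157.1 pbw
  SiO2: 51.61·0.6329 + 736.4·0.9950 = 765.4 pbw
  MgO: 51.61·0.3176 = 16.39 pbw
  Al2O3: 736.4·0.003000 + 274.3·0.6484 = 180.1 pbw
  BaO: 54.32·0.7786 = 42.29 pbw
LOI: 51.61·0.04950 + 54.32·0.2214 + 736.4·0.002000 + 230.6·0.3186 + 274.3·0.3516 = 186.0 pbw
Glass mass = batch − LOI = 1347 − 186.0 = 1161 pbw (consistent with Σ oxide mass)
wt % = 100 × oxide mass / glass mass

Glass mass = 1161 pbw (batch 1347 − LOI 186.0).
Composition: K2O 13.53%, SiO2 65.91%, MgO 1.412%, Al2O3 15.51%, BaO 3.642%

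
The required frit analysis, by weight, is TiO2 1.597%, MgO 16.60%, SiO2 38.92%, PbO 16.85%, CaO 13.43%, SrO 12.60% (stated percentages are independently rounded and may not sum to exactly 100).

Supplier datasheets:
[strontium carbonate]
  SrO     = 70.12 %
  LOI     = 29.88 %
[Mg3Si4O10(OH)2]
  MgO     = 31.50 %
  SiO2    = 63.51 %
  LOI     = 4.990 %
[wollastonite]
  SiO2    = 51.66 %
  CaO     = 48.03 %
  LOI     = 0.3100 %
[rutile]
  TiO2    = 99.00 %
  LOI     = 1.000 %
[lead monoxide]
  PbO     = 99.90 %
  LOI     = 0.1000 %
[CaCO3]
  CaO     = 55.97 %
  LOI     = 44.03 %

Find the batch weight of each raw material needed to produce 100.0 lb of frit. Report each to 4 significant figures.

Batch per 100.0 lb frit:
  strontium carbonate: 17.97 lb
  Mg3Si4O10(OH)2: 52.70 lb
  wollastonite: 10.55 lb
  rutile: 1.613 lb
  lead monoxide: 16.87 lb
  CaCO3: 14.94 lb
Total batch = 114.6 lb; LOI loss = 14.64 lb; yield = 87.23%

All arithmetic runs at full float precision in all steps — mid-chain values appear with 4-significant-digit rounding within the worked lines; every reported figure sees exactly one rounding; derived quantities (the yield, net glass mass, the totals, LOI, six oxide percentages) are rebuilt starting from the weights per 100.0 lb of glass in full precision as set out in the problem or the answer.
Per-oxide target masses for 100.0 lb frit:
  TiO2: 1.597% × 100.0 = 1.597 lb
  MgO: 16.60% × 100.0 = 16.60 lb
  SiO2: 38.92% × 100.0 = 38.92 lb
  PbO: 16.85% × 100.0 = 16.85 lb
  CaO: 13.43% × 100.0 = 13.43 lb
  SrO: 12.60% × 100.0 = 12.60 lb
A balance pass over the oxides, using the reported weights, on the stated basis (sums match the target masses once rounding is allowed for):
  TiO2: 1.613·0.9900 = 1.597 lb (target 1.597 lb)
  MgO: 52.70·0.3150 = 16.60 lb (target 16.60 lb)
  SiO2: 52.70·0.6351 + 10.55·0.5166 = 38.92 lb (target 38.92 lb)
  PbO: 16.87·0.9990 = 16.85 lb (target 16.85 lb)
  CaO: 10.55·0.4803 + 14.94·0.5597 = 13.43 lb (target 13.43 lb)
  SrO: 17.97·0.7012 = 12.60 lb (target 12.60 lb)
Glass-mass closure: whole batch net of LOI = 100.0 lb (the targets, summed, come to 100.0 lb; stated basis 100.0 lb — rounding explains the deltas).
Whole-batch sum: Σ batch = 114.6 lb; LOI loss = Σ batch·LOI = 14.64 lb; as yield: glass ÷ batch → 87.23%.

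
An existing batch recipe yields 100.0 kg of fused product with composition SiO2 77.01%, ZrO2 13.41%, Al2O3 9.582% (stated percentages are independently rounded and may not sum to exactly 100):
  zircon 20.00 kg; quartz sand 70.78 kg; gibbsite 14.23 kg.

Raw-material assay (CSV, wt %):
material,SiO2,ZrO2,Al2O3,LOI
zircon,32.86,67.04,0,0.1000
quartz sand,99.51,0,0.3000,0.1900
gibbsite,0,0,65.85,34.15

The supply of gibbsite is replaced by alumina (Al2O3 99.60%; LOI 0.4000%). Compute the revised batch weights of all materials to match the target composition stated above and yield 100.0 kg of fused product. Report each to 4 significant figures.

Revised batch per 100.0 kg fused product:
  zircon: 20.00 kg
  quartz sand: 70.78 kg
  alumina: 9.407 kg
Total batch = 100.2 kg; LOI loss = 0.1921 kg

Working values appear with 4-significant-figure rounding in the printout. All internal work holds full precision from start to finish. A single rounding finalizes each reported result — derived quantities are computed from the batch weights per 100.0 kg of glass in full precision (the yield, the totals, ignition loss, the three compositions, net glass mass) as quoted within either problem or answer.
The oxide mass targets at 100.0 kg fused product:
  SiO2: 77.01% × 100.0 = 77.01 kg
  ZrO2: 13.41% × 100.0 = 13.41 kg
  Al2O3: 9.582% × 100.0 = 9.582 kg
Mass-balance tally per oxide on the weights just shown, relative to the basis at hand (every target is met by its sum up to rounding of the answer):
  SiO2: 20.00·0.3286 + 70.78·0.9951 = 77.01 kg (target 77.01 kg)
  ZrO2: 20.00·0.6704 = 13.41 kg (target 13.41 kg)
  Al2O3: 70.78·0.003000 + 9.407·0.9960 = 9.582 kg (target 9.582 kg)
Mass balance on the glass: batch Σ − ignition loss = 99.99 kg (the Σ of target masses is 100.0 kg; against the stated basis, 100.0 kg — rounding explains the deltas).
Summing the batch: Σ batch = 100.2 kg; Σ batch·LOI gives LOI loss = 0.1921 kg; yield: glass divided by total = 99.81%.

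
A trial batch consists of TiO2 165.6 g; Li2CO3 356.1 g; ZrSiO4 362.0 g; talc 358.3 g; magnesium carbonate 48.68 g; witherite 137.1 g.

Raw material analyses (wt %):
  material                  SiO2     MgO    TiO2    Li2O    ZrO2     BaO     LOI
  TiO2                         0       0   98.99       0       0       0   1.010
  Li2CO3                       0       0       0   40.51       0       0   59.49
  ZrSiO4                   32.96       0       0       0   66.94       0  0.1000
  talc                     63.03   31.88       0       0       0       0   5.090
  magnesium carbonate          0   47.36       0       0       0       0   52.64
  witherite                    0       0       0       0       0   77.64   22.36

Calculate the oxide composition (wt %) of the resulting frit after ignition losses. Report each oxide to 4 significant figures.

Glass mass = 1139 g (batch 1428 − LOI 288.4).
Composition: SiO2 30.29%, MgO 12.05%, TiO2 14.39%, Li2O 12.66%, ZrO2 21.27%, BaO 9.342%

The intermediate values are printed rounded off to 4 significant digits at each printed step; the whole derivation runs at full precision in all steps; every reported value takes a single rounding — derived quantities are computed from the weighed amounts per 1139 g of glass at full float precision (the six compositions, ignition loss, the yield, the totals, glass mass) as written in problem or answer.
Delivered oxide masses:
  SiO2: 362.0·0.3296 + 358.3·0.6303 = 345.2 g
  MgO: 358.3·0.3188 + 48.68·0.4736 = 137.3 g
  TiO2: 165.6·0.9899 = 163.9 g
  Li2O: 356.1·0.4051 = 144.3 g
  ZrO2: 362.0·0.6694 = 242.3 g
  BaO: 137.1·0.7764 = 106.4 g
LOI: 165.6·0.01010 + 356.1·0.5949 + 362.0·0.001000 + 358.3·0.05090 + 48.68·0.5264 + 137.1·0.2236 = 288.4 g
Net of LOI, the glass mass = 1428 − 288.4 = 1139 g (the oxide masses sum to this)
percent by weight: oxide/glass ×100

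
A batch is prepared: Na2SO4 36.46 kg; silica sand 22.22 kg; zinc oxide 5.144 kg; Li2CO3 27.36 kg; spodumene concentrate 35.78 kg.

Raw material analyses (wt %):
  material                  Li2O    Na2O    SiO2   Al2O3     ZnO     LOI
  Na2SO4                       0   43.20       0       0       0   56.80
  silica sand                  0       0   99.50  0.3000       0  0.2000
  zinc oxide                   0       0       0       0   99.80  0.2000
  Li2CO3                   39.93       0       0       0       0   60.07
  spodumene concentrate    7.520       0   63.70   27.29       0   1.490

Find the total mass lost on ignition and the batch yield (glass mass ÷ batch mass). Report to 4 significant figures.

Every computation holds exact precision from start to finish — intermediates are displayed, rounded to four significant digits, in the working — each reported value undergoes a single rounding — all derived quantities are carried in exact precision (net glass mass, the five compositions, totals, LOI, the yield) using the weight values at 89.23 kg of glass precisely as stated by the problem or the answer.
Loss on ignition, line by line:
  Na2SO4: 36.46 × 0.5680 = 20.71 kg
  silica sand: 22.22 × 0.002000 = 0.04444 kg
  zinc oxide: 5.144 × 0.002000 = 0.01029 kg
  Li2CO3: 27.36 × 0.6007 = 16.44 kg
  spodumene concentrate: 35.78 × 0.01490 = 0.5331 kg
Total LOI = 37.73 kg
Glass = batch − LOI = 127.0 − 37.73 = 89.23 kg

LOI loss = 37.73 kg; glass = 89.23 kg; yield = 70.28%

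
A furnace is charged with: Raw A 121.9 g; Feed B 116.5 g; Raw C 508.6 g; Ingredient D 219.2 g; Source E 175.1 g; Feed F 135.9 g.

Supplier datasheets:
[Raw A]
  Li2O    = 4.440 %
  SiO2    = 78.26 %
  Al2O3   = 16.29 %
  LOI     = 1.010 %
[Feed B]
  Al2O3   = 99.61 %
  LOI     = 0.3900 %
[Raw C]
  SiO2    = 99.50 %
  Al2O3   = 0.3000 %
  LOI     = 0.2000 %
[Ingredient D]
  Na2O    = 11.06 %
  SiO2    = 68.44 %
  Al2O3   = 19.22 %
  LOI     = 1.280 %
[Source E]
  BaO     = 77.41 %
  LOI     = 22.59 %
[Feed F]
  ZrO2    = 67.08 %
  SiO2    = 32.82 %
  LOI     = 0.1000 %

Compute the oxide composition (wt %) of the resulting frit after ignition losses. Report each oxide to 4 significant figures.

Glass mass = 1232 g (batch 1277 − LOI 45.20).
Composition: BaO 11.00%, ZrO2 7.399%, Li2O 0.4393%, Na2O 1.968%, SiO2 64.62%, Al2O3 14.57%

In-progress results appear, with 4-significant-digit rounding, between the steps; the working math runs at exact precision in every operation. Every reported result takes exactly one rounding — the derived quantities are re-derived from the weighed amounts at 1232 g of glass in full precision (yield, the totals, LOI, six oxide percentages, net glass mass), as given in problem or answer.
Per-oxide mass from batch:
  BaO: 175.1·0.7741 = 135.5 g
  ZrO2: 135.9·0.6708 = 91.16 g
  Li2O: 121.9·0.04440 = 5.412 g
  Na2O: 219.2·0.1106 = 24.24 g
  SiO2: 121.9·0.7826 + 508.6·0.9950 + 219.2·0.6844 + 135.9·0.3282 = 796.1 g
  Al2O3: 121.9·0.1629 + 116.5·0.9961 + 508.6·0.003000 + 219.2·0.1922 = 179.6 g
LOI: 121.9·0.01010 + 116.5·0.003900 + 508.6·0.002000 + 219.2·0.01280 + 175.1·0.2259 + 135.9·0.001000 = 45.20 g
Resulting glass, batch − LOI: 1277 − 45.20 = 1232 g (the oxide masses sum to this)
oxide / glass × 100 gives the wt %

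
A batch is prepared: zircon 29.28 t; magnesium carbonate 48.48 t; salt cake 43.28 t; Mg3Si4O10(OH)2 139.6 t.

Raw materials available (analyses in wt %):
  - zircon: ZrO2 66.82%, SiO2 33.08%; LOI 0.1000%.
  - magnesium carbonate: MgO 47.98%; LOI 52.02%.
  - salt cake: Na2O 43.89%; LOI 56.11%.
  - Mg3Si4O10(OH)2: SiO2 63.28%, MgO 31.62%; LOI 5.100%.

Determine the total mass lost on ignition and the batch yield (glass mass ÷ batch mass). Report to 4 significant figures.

All arithmetic keeps full float precision from first step to last; the intermediate values are rounded to 4 significant figures as shown — exactly one rounding lands on each reported result; all derived quantities, including the totals, ignition loss, four oxide percentages, glass mass, the yield, are recomputed using the weight values for 204.0 t of glass at exact precision, as quoted within problem or answer.
LOI of each material in turn:
  zircon: 29.28 × 0.001000 = 0.02928 t
  magnesium carbonate: 48.48 × 0.5202 = 25.22 t
  salt cake: 43.28 × 0.5611 = 24.28 t
  Mg3Si4O10(OH)2: 139.6 × 0.05100 = 7.120 t
Total LOI = 56.65 t
Glass = batch − LOI = 260.6 − 56.65 = 204.0 t

LOI loss = 56.65 t; glass = 204.0 t; yield = 78.26%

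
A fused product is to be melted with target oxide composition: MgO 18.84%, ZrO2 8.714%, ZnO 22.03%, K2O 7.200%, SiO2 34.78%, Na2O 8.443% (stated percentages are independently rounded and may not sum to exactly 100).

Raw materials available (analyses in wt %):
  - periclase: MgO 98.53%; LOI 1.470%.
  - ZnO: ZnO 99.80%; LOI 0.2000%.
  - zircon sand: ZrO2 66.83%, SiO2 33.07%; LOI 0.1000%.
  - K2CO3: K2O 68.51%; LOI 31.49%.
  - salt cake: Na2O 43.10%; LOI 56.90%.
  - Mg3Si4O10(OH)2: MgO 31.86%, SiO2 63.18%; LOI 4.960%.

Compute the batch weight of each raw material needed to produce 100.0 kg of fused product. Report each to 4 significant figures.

Batch per 100.0 kg fused product:
  periclase: 3.528 kg
  ZnO: 22.07 kg
  zircon sand: 13.04 kg
  K2CO3: 10.51 kg
  salt cake: 19.59 kg
  Mg3Si4O10(OH)2: 48.22 kg
Total batch = 117.0 kg; LOI loss = 16.96 kg; yield = 85.50%

Intermediates appear, rounded to four significant figures, between the steps; each numeric step runs at full float precision in all steps — each reported result is rounded once only — the derived quantities, including the yield, LOI, net glass mass, totals, six oxide percentages, are recomputed starting from the weights at 100.0 kg of glass in full float precision as they appear in either problem or answer.
Target oxide masses per 100.0 kg fused product:
  MgO: 18.84% × 100.0 = 18.84 kg
  ZrO2: 8.714% × 100.0 = 8.714 kg
  ZnO: 22.03% × 100.0 = 22.03 kg
  K2O: 7.200% × 100.0 = 7.200 kg
  SiO2: 34.78% × 100.0 = 34.78 kg
  Na2O: 8.443% × 100.0 = 8.443 kg
Oxide-by-oxide audit applying the batch weights above, relative to the basis at hand (sum by sum, the targets are met once rounding is allowed for):
  MgO: 3.528·0.9853 + 48.22·0.3186 = 18.84 kg (target 18.84 kg)
  ZrO2: 13.04·0.6683 = 8.715 kg (target 8.714 kg)
  ZnO: 22.07·0.9980 = 22.03 kg (target 22.03 kg)
  K2O: 10.51·0.6851 = 7.200 kg (target 7.200 kg)
  SiO2: 13.04·0.3307 + 48.22·0.6318 = 34.78 kg (target 34.78 kg)
  Na2O: 19.59·0.4310 = 8.443 kg (target 8.443 kg)
Glass-mass bookkeeping: whole batch net of LOI = 100.0 kg (summing oxide targets gives 100.0 kg; versus the stated basis of 100.0 kg — a pure rounding effect).
Total batch = Σ batch = 117.0 kg; loss to ignition Σ batch·LOI = 16.96 kg; the yield ratio, glass ÷ batch: 85.50%.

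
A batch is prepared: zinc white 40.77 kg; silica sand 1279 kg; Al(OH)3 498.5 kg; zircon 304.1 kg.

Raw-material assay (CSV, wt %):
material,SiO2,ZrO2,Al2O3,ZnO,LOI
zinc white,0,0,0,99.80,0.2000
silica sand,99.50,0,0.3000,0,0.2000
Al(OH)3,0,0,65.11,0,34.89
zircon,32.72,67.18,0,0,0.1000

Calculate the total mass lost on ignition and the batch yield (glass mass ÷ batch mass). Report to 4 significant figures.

LOI loss = 176.9 kg; glass = 1945 kg; yield = 91.67%

All arithmetic maintains exact precision from start to finish — values along the way are printed, rounded to 4 significant figures, between the steps — each reported number is rounded exactly once; all derived quantities, including ignition loss, the yield, four oxide percentages, totals, glass mass, are re-derived from the batch weights for 1945 kg of glass at exact precision as written in either problem or answer.
Ignition loss by material:
  zinc white: 40.77 × 0.002000 = 0.08154 kg
  silica sand: 1279 × 0.002000 = 2.558 kg
  Al(OH)3: 498.5 × 0.3489 = 173.9 kg
  zircon: 304.1 × 0.001000 = 0.3041 kg
Total LOI = 176.9 kg
Glass = batch − LOI = 2122 − 176.9 = 1945 kg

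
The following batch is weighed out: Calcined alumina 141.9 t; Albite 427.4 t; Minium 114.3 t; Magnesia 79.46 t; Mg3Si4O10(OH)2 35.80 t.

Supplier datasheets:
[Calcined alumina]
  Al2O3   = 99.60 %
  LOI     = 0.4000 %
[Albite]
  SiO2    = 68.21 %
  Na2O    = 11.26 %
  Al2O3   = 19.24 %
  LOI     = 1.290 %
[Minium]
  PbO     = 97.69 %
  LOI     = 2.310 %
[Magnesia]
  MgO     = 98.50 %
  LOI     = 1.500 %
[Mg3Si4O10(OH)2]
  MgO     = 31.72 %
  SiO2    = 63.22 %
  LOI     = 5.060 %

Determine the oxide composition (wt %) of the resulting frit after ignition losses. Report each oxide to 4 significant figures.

All internal work maintains exact precision through every step — working values are printed rounded to four significant digits. A single rounding yields each reported value — the derived quantities, which include five oxide percentages, ignition loss, net glass mass, totals, the yield, are re-derived in full precision, as quoted within the question or the answer, from the batch weights on 787.1 t of glass.
Oxide-by-oxide delivered mass:
  MgO: 79.46·0.9850 + 35.80·0.3172 = 89.62 t
  PbO: 114.3·0.9769 = 111.7 t
  SiO2: 427.4·0.6821 + 35.80·0.6322 = 314.2 t
  Na2O: 427.4·0.1126 = 48.13 t
  Al2O3: 141.9·0.9960 + 427.4·0.1924 = 223.6 t
LOI: 141.9·0.004000 + 427.4·0.01290 + 114.3·0.02310 + 79.46·0.01500 + 35.80·0.05060 = 11.72 t
Resulting glass, batch − LOI: 798.9 − 11.72 = 787.1 t (= Σ oxide masses)
each oxide over glass, ×100, is wt %

Glass mass = 787.1 t (batch 798.9 − LOI 11.72).
Composition: MgO 11.39%, PbO 14.19%, SiO2 39.91%, Na2O 6.114%, Al2O3 28.40%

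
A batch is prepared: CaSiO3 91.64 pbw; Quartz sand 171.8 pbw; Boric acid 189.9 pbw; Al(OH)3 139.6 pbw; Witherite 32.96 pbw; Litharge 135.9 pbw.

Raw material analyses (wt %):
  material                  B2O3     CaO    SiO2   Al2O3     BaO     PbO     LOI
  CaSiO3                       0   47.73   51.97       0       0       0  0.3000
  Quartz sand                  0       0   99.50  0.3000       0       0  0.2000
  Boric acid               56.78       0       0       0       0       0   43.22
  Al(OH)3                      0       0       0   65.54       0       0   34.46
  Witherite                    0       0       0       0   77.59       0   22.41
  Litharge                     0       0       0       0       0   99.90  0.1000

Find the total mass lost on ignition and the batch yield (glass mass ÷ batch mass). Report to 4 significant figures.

Values along the way appear rounded to four significant figures when written out — every computation holds full precision from start to finish; every reported result is rounded exactly once — derived quantities, including yield, the totals, the six compositions, ignition loss, net glass mass, are recomputed from the weighed amounts at 623.5 pbw of glass in exact precision, exactly as printed in problem or answer.
LOI of each material in turn:
  CaSiO3: 91.64 × 0.003000 = 0.2749 pbw
  Quartz sand: 171.8 × 0.002000 = 0.3436 pbw
  Boric acid: 189.9 × 0.4322 = 82.07 pbw
  Al(OH)3: 139.6 × 0.3446 = 48.11 pbw
  Witherite: 32.96 × 0.2241 = 7.386 pbw
  Litharge: 135.9 × 0.001000 = 0.1359 pbw
Total LOI = 138.3 pbw
Glass = batch − LOI = 761.8 − 138.3 = 623.5 pbw

LOI loss = 138.3 pbw; glass = 623.5 pbw; yield = 81.84%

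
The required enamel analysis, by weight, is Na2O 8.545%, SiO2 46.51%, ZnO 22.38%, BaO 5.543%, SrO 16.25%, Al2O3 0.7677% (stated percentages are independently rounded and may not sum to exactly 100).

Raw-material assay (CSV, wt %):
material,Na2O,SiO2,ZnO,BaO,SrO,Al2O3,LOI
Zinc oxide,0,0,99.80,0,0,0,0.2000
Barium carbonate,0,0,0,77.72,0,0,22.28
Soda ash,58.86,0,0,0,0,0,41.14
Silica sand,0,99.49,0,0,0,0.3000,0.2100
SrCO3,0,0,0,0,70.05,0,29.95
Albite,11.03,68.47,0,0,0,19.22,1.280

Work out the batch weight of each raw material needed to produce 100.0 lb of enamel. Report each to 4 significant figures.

Batch per 100.0 lb enamel:
  Zinc oxide: 22.42 lb
  Barium carbonate: 7.132 lb
  Soda ash: 13.90 lb
  Silica sand: 44.48 lb
  SrCO3: 23.20 lb
  Albite: 3.300 lb
Total batch = 114.4 lb; LOI loss = 14.44 lb; yield = 87.38%

Values along the way appear rounded to 4 significant figures on the page — each numeric step keeps full precision at each step; exactly one rounding is applied to every reported figure — all derived quantities, which include totals, net glass mass, six oxide percentages, LOI, yield, are computed at exact precision, exactly as shown in the problem or answer text, starting from the weights for 100.0 lb of glass.
Per-oxide target masses for 100.0 lb enamel:
  Na2O: 8.545% × 100.0 = 8.545 lb
  SiO2: 46.51% × 100.0 = 46.51 lb
  ZnO: 22.38% × 100.0 = 22.38 lb
  BaO: 5.543% × 100.0 = 5.543 lb
  SrO: 16.25% × 100.0 = 16.25 lb
  Al2O3: 0.7677% × 100.0 = 0.7677 lb
Balance tally, oxide-wise, with the batch weights as given, for the quoted basis mass (every target is met by its sum exact up to rounding of places):
  Na2O: 13.90·0.5886 + 3.300·0.1103 = 8.546 lb (target 8.545 lb)
  SiO2: 44.48·0.9949 + 3.300·0.6847 = 46.51 lb (target 46.51 lb)
  ZnO: 22.42·0.9980 = 22.38 lb (target 22.38 lb)
  BaO: 7.132·0.7772 = 5.543 lb (target 5.543 lb)
  SrO: 23.20·0.7005 = 16.25 lb (target 16.25 lb)
  Al2O3: 44.48·0.003000 + 3.300·0.1922 = 0.7677 lb (target 0.7677 lb)
Consistency of the glass mass: batch Σ − ignition loss = 100.0 lb (targets for the oxides total 100.0 lb; versus the stated basis of 100.0 lb — rounding explains the deltas).
Total batch = Σ batch = 114.4 lb; Σ batch·LOI gives LOI loss = 14.44 lb; yield, glass over the total, = 87.38%.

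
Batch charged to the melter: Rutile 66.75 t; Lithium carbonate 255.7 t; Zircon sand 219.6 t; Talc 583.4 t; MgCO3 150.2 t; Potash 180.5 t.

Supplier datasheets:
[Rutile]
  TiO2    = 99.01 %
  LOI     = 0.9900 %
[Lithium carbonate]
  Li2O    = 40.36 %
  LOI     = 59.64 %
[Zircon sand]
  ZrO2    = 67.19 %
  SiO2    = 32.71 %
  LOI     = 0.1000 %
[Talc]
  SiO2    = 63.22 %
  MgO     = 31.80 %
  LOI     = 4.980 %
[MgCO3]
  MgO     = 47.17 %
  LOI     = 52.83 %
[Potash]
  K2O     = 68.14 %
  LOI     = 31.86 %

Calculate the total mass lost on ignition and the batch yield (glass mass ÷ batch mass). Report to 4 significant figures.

LOI loss = 319.3 t; glass = 1137 t; yield = 78.07%

In-progress results are displayed (rounded to four significant figures) as written — the whole derivation holds exact precision at every stage; each reported figure receives exactly one rounding. The derived quantities are re-derived in full float precision (net glass mass, six oxide percentages, the totals, the yield, LOI) from the batch weights at 1137 t of glass exactly as printed in either problem or answer.
Per-material ignition loss:
  Rutile: 66.75 × 0.009900 = 0.6608 t
  Lithium carbonate: 255.7 × 0.5964 = 152.5 t
  Zircon sand: 219.6 × 0.001000 = 0.2196 t
  Talc: 583.4 × 0.04980 = 29.05 t
  MgCO3: 150.2 × 0.5283 = 79.35 t
  Potash: 180.5 × 0.3186 = 57.51 t
Total LOI = 319.3 t
Glass = batch − LOI = 1456 − 319.3 = 1137 t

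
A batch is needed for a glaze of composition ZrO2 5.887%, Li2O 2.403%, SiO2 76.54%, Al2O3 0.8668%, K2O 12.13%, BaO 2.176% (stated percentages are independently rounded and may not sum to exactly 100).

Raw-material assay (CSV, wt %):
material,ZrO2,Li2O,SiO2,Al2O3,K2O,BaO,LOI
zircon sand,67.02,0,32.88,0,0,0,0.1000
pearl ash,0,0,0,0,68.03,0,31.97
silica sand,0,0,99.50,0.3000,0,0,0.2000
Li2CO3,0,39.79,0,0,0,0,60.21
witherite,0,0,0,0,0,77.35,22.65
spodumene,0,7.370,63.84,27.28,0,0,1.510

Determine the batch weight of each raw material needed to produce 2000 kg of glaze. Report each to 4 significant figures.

The intermediate values are printed (rounded to 4 significant digits) alongside each step; all arithmetic keeps exact precision in every operation; each reported figure sees exactly one rounding — all derived quantities (yield, the six compositions, net glass mass, ignition loss, the totals) are recomputed from the batch weights at 2000 kg of glass in exact precision, as they appear in the problem or answer text.
Per-oxide target masses for 2000 kg glaze:
  ZrO2: 5.887% × 2000 = 117.7 kg
  Li2O: 2.403% × 2000 = 48.06 kg
  SiO2: 76.54% × 2000 = 1531 kg
  Al2O3: 0.8668% × 2000 = 17.34 kg
  K2O: 12.13% × 2000 = 242.6 kg
  BaO: 2.176% × 2000 = 43.52 kg
Checking each oxide sum working from each reported weight, relative to the basis at hand (each sum matches its target mass up to rounding of the answer):
  ZrO2: 175.7·0.6702 = 117.8 kg (target 117.7 kg)
  Li2O: 112.0·0.3979 + 47.60·0.07370 = 48.07 kg (target 48.06 kg)
  SiO2: 175.7·0.3288 + 1450·0.9950 + 47.60·0.6384 = 1531 kg (target 1531 kg)
  Al2O3: 1450·0.003000 + 47.60·0.2728 = 17.34 kg (target 17.34 kg)
  K2O: 356.6·0.6803 = 242.6 kg (target 242.6 kg)
  BaO: 56.26·0.7735 = 43.52 kg (target 43.52 kg)
Consistency of the glass mass: total batch − LOI = 2000 kg (the targets, summed, come to 2000 kg; stated basis 2000 kg — a pure rounding effect).
Adding the batch up: Σ batch = 2198 kg; the LOI term Σ batch·LOI equals 198.0 kg; the yield ratio, glass ÷ batch: 90.99%.

Batch per 2000 kg glaze:
  zircon sand: 175.7 kg
  pearl ash: 356.6 kg
  silica sand: 1450 kg
  Li2CO3: 112.0 kg
  witherite: 56.26 kg
  spodumene: 47.60 kg
Total batch = 2198 kg; LOI loss = 198.0 kg; yield = 90.99%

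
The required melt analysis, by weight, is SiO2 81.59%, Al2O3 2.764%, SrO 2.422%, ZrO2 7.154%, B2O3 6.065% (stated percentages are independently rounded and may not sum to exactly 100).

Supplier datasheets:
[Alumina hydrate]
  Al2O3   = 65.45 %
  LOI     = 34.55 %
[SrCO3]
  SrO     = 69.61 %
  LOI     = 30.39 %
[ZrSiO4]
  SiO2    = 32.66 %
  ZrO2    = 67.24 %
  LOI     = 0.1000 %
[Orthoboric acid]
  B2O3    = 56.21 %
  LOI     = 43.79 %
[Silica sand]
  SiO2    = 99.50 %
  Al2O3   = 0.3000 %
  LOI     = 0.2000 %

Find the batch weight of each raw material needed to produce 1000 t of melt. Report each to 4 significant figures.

Batch per 1000 t melt:
  Alumina hydrate: 38.63 t
  SrCO3: 34.79 t
  ZrSiO4: 106.4 t
  Orthoboric acid: 107.9 t
  Silica sand: 785.1 t
Total batch = 1073 t; LOI loss = 72.85 t; yield = 93.21%

All internal work holds full float precision in every operation; the intermediate values are printed (rounded to four significant digits) at each printed step. Every reported figure is rounded a single time; derived quantities are computed from the weighed amounts per 1000 t of glass at exact precision (the yield, five oxide percentages, totals, net glass mass, LOI), as written in either problem or answer.
Target masses of each oxide per 1000 t melt:
  SiO2: 81.59% × 1000 = 815.9 t
  Al2O3: 2.764% × 1000 = 27.64 t
  SrO: 2.422% × 1000 = 24.22 t
  ZrO2: 7.154% × 1000 = 71.54 t
  B2O3: 6.065% × 1000 = 60.65 t
Mass-balance tally per oxide per the reported batch figures, under the basis named above (oxide sums agree with the targets up to rounding of the answer):
  SiO2: 106.4·0.3266 + 785.1·0.9950 = 815.9 t (target 815.9 t)
  Al2O3: 38.63·0.6545 + 785.1·0.003000 = 27.64 t (target 27.64 t)
  SrO: 34.79·0.6961 = 24.22 t (target 24.22 t)
  ZrO2: 106.4·0.6724 = 71.54 t (target 71.54 t)
  B2O3: 107.9·0.5621 = 60.65 t (target 60.65 t)
Mass balance on the glass: total batch − LOI = 1000 t (the Σ of target masses is 1000 t; basis as stated: 1000 t — any gap is answer rounding).
Total batch = Σ batch = 1073 t; ignition loss, Σ(batch × LOI) = 72.85 t; the yield ratio, glass ÷ batch: 93.21%.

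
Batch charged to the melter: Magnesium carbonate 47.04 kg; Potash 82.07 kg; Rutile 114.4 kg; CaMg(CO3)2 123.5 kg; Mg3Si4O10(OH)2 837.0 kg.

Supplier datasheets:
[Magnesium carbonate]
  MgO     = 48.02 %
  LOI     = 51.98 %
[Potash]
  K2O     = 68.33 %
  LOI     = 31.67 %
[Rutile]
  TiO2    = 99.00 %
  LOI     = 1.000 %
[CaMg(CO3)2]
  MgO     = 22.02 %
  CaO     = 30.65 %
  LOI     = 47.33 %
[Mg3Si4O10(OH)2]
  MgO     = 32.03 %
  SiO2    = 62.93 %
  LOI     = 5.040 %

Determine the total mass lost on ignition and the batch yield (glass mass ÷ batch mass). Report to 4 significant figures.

The working math runs at exact precision end to end; mid-chain values appear, with 4-significant-digit rounding, across the worked steps. Each reported number is rounded just once; derived quantities (ignition loss, the yield, the totals, the five compositions, net glass mass) are carried at full precision using the weight values per 1052 kg of glass, as set out in the problem or answer text.
Material-by-material LOI:
  Magnesium carbonate: 47.04 × 0.5198 = 24.45 kg
  Potash: 82.07 × 0.3167 = 25.99 kg
  Rutile: 114.4 × 0.01000 = 1.144 kg
  CaMg(CO3)2: 123.5 × 0.4733 = 58.45 kg
  Mg3Si4O10(OH)2: 837.0 × 0.05040 = 42.18 kg
Total LOI = 152.2 kg
Glass = batch − LOI = 1204 − 152.2 = 1052 kg

LOI loss = 152.2 kg; glass = 1052 kg; yield = 87.36%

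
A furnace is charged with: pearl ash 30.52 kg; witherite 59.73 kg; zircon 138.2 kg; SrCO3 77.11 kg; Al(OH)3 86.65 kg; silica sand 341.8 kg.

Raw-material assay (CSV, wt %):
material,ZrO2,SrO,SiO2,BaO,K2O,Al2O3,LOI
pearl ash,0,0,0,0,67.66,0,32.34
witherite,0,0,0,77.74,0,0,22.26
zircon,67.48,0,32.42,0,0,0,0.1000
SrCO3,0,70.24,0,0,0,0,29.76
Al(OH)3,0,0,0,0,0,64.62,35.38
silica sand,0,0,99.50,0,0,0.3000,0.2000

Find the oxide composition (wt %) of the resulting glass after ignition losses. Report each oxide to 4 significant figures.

All internal work carries full precision in every operation. Intermediates appear (rounded to four significant figures) on the page; every reported number undergoes a single rounding — the derived quantities are computed in exact precision (ignition loss, six oxide percentages, totals, yield, glass mass) from the weighed amounts at 656.4 kg of glass as written in the problem or the answer.
Oxide-by-oxide delivered mass:
  ZrO2: 138.2·0.6748 = 93.26 kg
  SrO: 77.11·0.7024 = 54.16 kg
  SiO2: 138.2·0.3242 + 341.8·0.9950 = 384.9 kg
  BaO: 59.73·0.7774 = 46.43 kg
  K2O: 30.52·0.6766 = 20.65 kg
  Al2O3: 86.65·0.6462 + 341.8·0.003000 = 57.02 kg
LOI: 30.52·0.3234 + 59.73·0.2226 + 138.2·0.001000 + 77.11·0.2976 + 86.65·0.3538 + 341.8·0.002000 = 77.59 kg
The glass mass, total less LOI, = 734.0 − 77.59 = 656.4 kg (equal to the oxide-mass sum)
wt % = 100 × oxide mass / glass mass

Glass mass = 656.4 kg (batch 734.0 − LOI 77.59).
Composition: ZrO2 14.21%, SrO 8.251%, SiO2 58.64%, BaO 7.074%, K2O 3.146%, Al2O3 8.686%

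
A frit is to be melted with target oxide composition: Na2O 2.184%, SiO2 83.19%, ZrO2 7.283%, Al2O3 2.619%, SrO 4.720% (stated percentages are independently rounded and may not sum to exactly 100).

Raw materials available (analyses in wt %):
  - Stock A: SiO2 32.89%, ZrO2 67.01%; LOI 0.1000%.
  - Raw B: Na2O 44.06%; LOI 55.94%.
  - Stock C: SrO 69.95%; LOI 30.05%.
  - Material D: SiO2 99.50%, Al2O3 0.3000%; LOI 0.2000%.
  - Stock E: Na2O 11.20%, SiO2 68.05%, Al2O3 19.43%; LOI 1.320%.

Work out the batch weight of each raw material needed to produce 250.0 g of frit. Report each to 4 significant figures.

Working values are displayed, rounded to 4 significant digits, between the steps; all arithmetic keeps full float precision at every stage. Exactly one rounding is applied to every reported figure — derived quantities, including ignition loss, the five compositions, yield, the totals, glass mass, are computed using the weight values for 250.0 g of glass at full precision, exactly as printed in the problem or answer text.
Oxide mass targets, per 250.0 g frit:
  Na2O: 2.184% × 250.0 = 5.460 g
  SiO2: 83.19% × 250.0 = 208.0 g
  ZrO2: 7.283% × 250.0 = 18.21 g
  Al2O3: 2.619% × 250.0 = 6.548 g
  SrO: 4.720% × 250.0 = 11.80 g
Checking each oxide sum using the reported weights, at the basis given (target by target, the sums agree up to rounding of the answer):
  Na2O: 4.528·0.4406 + 30.94·0.1120 = 5.460 g (target 5.460 g)
  SiO2: 27.17·0.3289 + 178.9·0.9950 + 30.94·0.6805 = 208.0 g (target 208.0 g)
  ZrO2: 27.17·0.6701 = 18.21 g (target 18.21 g)
  Al2O3: 178.9·0.003000 + 30.94·0.1943 = 6.548 g (target 6.548 g)
  SrO: 16.87·0.6995 = 11.80 g (target 11.80 g)
Consistency of the glass mass: batch total minus LOI = 250.0 g (the targets, summed, come to 250.0 g; versus the stated basis of 250.0 g — differing by rounding only).
Total batch = Σ batch = 258.4 g; LOI removed, Σ of batch·LOI: 8.396 g; yield, glass over the total, = 96.75%.

Batch per 250.0 g frit:
  Stock A: 27.17 g
  Raw B: 4.528 g
  Stock C: 16.87 g
  Material D: 178.9 g
  Stock E: 30.94 g
Total batch = 258.4 g; LOI loss = 8.396 g; yield = 96.75%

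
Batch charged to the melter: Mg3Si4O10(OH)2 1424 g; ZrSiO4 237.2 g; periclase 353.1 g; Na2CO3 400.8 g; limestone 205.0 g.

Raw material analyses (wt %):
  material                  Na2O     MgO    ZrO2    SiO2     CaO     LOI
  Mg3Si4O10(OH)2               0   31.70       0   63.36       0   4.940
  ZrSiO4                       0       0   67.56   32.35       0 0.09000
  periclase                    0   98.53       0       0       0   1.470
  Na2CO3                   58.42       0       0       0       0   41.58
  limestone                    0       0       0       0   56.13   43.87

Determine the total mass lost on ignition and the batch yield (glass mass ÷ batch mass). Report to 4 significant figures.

LOI loss = 332.3 g; glass = 2288 g; yield = 87.32%

Mid-chain values are rounded to four significant digits as shown — each numeric step keeps exact precision through the solve; each reported result takes just one rounding; all derived quantities (glass mass, LOI, yield, the totals, five oxide percentages) are re-derived at exact precision using the weight values for 2288 g of glass as quoted within the problem or answer text.
Per-material ignition loss:
  Mg3Si4O10(OH)2: 1424 × 0.04940 = 70.35 g
  ZrSiO4: 237.2 × 9.000e-04 = 0.2135 g
  periclase: 353.1 × 0.01470 = 5.191 g
  Na2CO3: 400.8 × 0.4158 = 166.7 g
  limestone: 205.0 × 0.4387 = 89.93 g
Total LOI = 332.3 g
Glass = batch − LOI = 2620 − 332.3 = 2288 g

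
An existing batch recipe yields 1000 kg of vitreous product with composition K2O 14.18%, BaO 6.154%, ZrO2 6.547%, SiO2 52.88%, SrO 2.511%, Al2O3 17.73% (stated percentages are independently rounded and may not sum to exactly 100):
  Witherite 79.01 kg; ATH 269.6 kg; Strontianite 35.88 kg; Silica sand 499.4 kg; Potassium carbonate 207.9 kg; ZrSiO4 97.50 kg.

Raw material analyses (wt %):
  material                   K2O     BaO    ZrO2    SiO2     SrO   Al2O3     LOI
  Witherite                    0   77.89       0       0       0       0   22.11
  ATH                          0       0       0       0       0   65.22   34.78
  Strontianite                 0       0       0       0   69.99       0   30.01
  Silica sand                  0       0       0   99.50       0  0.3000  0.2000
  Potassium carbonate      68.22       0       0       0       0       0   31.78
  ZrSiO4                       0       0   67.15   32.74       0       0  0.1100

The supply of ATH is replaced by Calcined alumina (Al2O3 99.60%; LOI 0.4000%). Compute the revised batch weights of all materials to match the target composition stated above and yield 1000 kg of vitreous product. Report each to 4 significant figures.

In-progress results are shown with 4-significant-figure rounding alongside each step; the working math holds exact precision from first step to last. A single rounding finalizes every reported number; the derived quantities (yield, the totals, LOI, net glass mass, the six compositions) are carried from the weighed amounts on 1000 kg of glass at exact precision, as they appear in question or answer.
Target oxide masses per 1000 kg vitreous product:
  K2O: 14.18% × 1000 = 141.8 kg
  BaO: 6.154% × 1000 = 61.54 kg
  ZrO2: 6.547% × 1000 = 65.47 kg
  SiO2: 52.88% × 1000 = 528.8 kg
  SrO: 2.511% × 1000 = 25.11 kg
  Al2O3: 17.73% × 1000 = 177.3 kg
Mass-balance tally per oxide using the reported weights, on the stated basis (sums match the target masses modulo rounding of the values):
  K2O: 207.9·0.6822 = 141.8 kg (target 141.8 kg)
  BaO: 79.01·0.7789 = 61.54 kg (target 61.54 kg)
  ZrO2: 97.50·0.6715 = 65.47 kg (target 65.47 kg)
  SiO2: 499.4·0.9950 + 97.50·0.3274 = 528.8 kg (target 528.8 kg)
  SrO: 35.88·0.6999 = 25.11 kg (target 25.11 kg)
  Al2O3: 176.5·0.9960 + 499.4·0.003000 = 177.3 kg (target 177.3 kg)
Glass-mass closure: Σ batch − LOI loss = 1000 kg (per-oxide target masses sum to 1000 kg; the stated basis being 1000 kg — deltas are rounding alone).
Adding the batch up: Σ batch = 1096 kg; LOI removed, Σ of batch·LOI: 96.12 kg; glass ÷ batch gives a yield of 91.23%.

Revised batch per 1000 kg vitreous product:
  Witherite: 79.01 kg
  Calcined alumina: 176.5 kg
  Strontianite: 35.88 kg
  Silica sand: 499.4 kg
  Potassium carbonate: 207.9 kg
  ZrSiO4: 97.50 kg
Total batch = 1096 kg; LOI loss = 96.12 kg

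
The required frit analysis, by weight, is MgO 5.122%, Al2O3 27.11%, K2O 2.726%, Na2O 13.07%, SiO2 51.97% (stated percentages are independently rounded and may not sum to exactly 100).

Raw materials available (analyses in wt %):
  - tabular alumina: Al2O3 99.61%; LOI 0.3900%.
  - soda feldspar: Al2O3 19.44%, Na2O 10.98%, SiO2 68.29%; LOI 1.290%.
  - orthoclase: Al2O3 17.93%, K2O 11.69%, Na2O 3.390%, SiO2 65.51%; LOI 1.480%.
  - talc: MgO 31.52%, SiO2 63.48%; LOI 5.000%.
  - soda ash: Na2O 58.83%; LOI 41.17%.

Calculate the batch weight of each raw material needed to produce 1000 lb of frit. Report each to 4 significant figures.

Batch per 1000 lb frit:
  tabular alumina: 154.8 lb
  soda feldspar: 386.3 lb
  orthoclase: 233.2 lb
  talc: 162.5 lb
  soda ash: 136.6 lb
Total batch = 1073 lb; LOI loss = 73.40 lb; yield = 93.16%

Rounding to four significant figures extends to each in-between result as shown. All internal work keeps full precision all the way through; every reported result is rounded exactly once; the derived quantities (yield, ignition loss, the five compositions, totals, net glass mass) are carried in full float precision starting from the weights on 1000 lb of glass, as quoted within the problem or answer text.
Target masses of each oxide per 1000 lb frit:
  MgO: 5.122% × 1000 = 51.22 lb
  Al2O3: 27.11% × 1000 = 271.1 lb
  K2O: 2.726% × 1000 = 27.26 lb
  Na2O: 13.07% × 1000 = 130.7 lb
  SiO2: 51.97% × 1000 = 519.7 lb
Sums-versus-targets review with the batch weights as given, per the basis as stated (each sum matches its target mass within answer rounding):
  MgO: 162.5·0.3152 = 51.22 lb (target 51.22 lb)
  Al2O3: 154.8·0.9961 + 386.3·0.1944 + 233.2·0.1793 = 271.1 lb (target 271.1 lb)
  K2O: 233.2·0.1169 = 27.26 lb (target 27.26 lb)
  Na2O: 386.3·0.1098 + 233.2·0.03390 + 136.6·0.5883 = 130.7 lb (target 130.7 lb)
  SiO2: 386.3·0.6829 + 233.2·0.6551 + 162.5·0.6348 = 519.7 lb (target 519.7 lb)
Mass balance on the glass: the batch minus its LOI: 1000 lb (the targets, summed, come to 1000 lb; stated basis 1000 lb — rounding explains the deltas).
Adding the batch up: Σ batch = 1073 lb; ignition loss, Σ(batch × LOI) = 73.40 lb; yield: glass divided by total = 93.16%.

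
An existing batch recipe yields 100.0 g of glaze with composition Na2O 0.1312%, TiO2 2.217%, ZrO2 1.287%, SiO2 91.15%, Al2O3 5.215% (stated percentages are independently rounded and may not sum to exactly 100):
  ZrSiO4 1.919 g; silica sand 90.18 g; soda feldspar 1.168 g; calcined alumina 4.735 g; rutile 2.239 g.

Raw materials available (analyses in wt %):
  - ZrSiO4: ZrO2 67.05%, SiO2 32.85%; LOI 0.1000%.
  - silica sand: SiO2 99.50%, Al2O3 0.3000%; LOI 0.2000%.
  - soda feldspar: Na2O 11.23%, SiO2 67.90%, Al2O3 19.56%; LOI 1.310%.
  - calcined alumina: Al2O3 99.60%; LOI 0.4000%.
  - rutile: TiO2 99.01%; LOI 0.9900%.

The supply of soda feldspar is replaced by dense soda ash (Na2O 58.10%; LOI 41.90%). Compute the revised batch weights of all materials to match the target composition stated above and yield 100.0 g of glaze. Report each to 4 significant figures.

Revised batch per 100.0 g glaze:
  ZrSiO4: 1.919 g
  silica sand: 90.97 g
  dense soda ash: 0.2258 g
  calcined alumina: 4.962 g
  rutile: 2.239 g
Total batch = 100.3 g; LOI loss = 0.3205 g

Mid-chain values are displayed rounded to four significant figures on the page; all internal work runs at full float precision through every step — a single rounding completes each reported number; derived quantities are re-derived using the weight values for 100.0 g of glass at full float precision (ignition loss, five oxide percentages, the yield, the totals, net glass mass) as quoted within question or answer.
Per-oxide target masses for 100.0 g glaze:
  Na2O: 0.1312% × 100.0 = 0.1312 g
  TiO2: 2.217% × 100.0 = 2.217 g
  ZrO2: 1.287% × 100.0 = 1.287 g
  SiO2: 91.15% × 100.0 = 91.15 g
  Al2O3: 5.215% × 100.0 = 5.215 g
Balance tally, oxide-wise, from the weights as reported, under the basis named above (delivered sums recover each target modulo rounding of the values):
  Na2O: 0.2258·0.5810 = 0.1312 g (target 0.1312 g)
  TiO2: 2.239·0.9901 = 2.217 g (target 2.217 g)
  ZrO2: 1.919·0.6705 = 1.287 g (target 1.287 g)
  SiO2: 1.919·0.3285 + 90.97·0.9950 = 91.15 g (target 91.15 g)
  Al2O3: 90.97·0.003000 + 4.962·0.9960 = 5.215 g (target 5.215 g)
Glass-mass bookkeeping: total batch − LOI = 100.0 g (the targets, summed, come to 100.0 g; the stated basis being 100.0 g — deltas are rounding alone).
Whole-batch sum: Σ batch = 100.3 g; ignition loss, Σ(batch × LOI) = 0.3205 g; the yield ratio, glass ÷ batch: 99.68%.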